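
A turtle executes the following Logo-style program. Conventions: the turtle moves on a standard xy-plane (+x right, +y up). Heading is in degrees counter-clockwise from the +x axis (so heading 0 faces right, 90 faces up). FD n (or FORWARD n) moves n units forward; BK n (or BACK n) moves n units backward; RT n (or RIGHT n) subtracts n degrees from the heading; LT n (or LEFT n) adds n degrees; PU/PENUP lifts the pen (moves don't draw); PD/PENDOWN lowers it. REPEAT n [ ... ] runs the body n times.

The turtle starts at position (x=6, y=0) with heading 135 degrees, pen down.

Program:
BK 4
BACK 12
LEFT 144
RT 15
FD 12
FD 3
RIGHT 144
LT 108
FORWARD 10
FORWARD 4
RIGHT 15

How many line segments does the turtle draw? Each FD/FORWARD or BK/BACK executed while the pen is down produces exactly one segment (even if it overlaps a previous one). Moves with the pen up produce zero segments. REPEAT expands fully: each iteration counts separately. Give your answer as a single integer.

Executing turtle program step by step:
Start: pos=(6,0), heading=135, pen down
BK 4: (6,0) -> (8.828,-2.828) [heading=135, draw]
BK 12: (8.828,-2.828) -> (17.314,-11.314) [heading=135, draw]
LT 144: heading 135 -> 279
RT 15: heading 279 -> 264
FD 12: (17.314,-11.314) -> (16.059,-23.248) [heading=264, draw]
FD 3: (16.059,-23.248) -> (15.746,-26.232) [heading=264, draw]
RT 144: heading 264 -> 120
LT 108: heading 120 -> 228
FD 10: (15.746,-26.232) -> (9.054,-33.663) [heading=228, draw]
FD 4: (9.054,-33.663) -> (6.378,-36.636) [heading=228, draw]
RT 15: heading 228 -> 213
Final: pos=(6.378,-36.636), heading=213, 6 segment(s) drawn
Segments drawn: 6

Answer: 6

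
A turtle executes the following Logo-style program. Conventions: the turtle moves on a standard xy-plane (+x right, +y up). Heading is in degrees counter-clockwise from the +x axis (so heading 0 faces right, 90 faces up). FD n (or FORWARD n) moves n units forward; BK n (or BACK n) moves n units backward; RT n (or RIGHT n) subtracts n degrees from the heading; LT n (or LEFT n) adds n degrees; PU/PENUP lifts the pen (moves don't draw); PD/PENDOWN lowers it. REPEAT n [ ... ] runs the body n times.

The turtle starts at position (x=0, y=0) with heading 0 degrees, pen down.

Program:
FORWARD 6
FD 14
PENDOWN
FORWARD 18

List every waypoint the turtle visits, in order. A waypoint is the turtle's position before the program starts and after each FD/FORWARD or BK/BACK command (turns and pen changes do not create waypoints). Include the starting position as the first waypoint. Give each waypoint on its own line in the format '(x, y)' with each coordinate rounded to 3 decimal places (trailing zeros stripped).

Executing turtle program step by step:
Start: pos=(0,0), heading=0, pen down
FD 6: (0,0) -> (6,0) [heading=0, draw]
FD 14: (6,0) -> (20,0) [heading=0, draw]
PD: pen down
FD 18: (20,0) -> (38,0) [heading=0, draw]
Final: pos=(38,0), heading=0, 3 segment(s) drawn
Waypoints (4 total):
(0, 0)
(6, 0)
(20, 0)
(38, 0)

Answer: (0, 0)
(6, 0)
(20, 0)
(38, 0)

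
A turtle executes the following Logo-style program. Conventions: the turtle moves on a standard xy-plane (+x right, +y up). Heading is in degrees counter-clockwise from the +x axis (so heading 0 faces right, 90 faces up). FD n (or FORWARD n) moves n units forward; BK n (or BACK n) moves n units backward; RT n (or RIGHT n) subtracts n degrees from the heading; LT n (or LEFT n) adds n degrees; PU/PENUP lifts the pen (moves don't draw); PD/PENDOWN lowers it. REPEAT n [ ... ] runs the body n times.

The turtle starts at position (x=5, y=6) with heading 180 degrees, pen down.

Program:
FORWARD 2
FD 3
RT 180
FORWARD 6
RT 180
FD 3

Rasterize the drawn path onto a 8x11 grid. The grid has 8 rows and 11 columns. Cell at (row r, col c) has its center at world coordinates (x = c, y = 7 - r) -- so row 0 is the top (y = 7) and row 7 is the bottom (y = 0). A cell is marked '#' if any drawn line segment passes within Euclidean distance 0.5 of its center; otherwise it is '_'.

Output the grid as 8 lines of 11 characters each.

Segment 0: (5,6) -> (3,6)
Segment 1: (3,6) -> (0,6)
Segment 2: (0,6) -> (6,6)
Segment 3: (6,6) -> (3,6)

Answer: ___________
#######____
___________
___________
___________
___________
___________
___________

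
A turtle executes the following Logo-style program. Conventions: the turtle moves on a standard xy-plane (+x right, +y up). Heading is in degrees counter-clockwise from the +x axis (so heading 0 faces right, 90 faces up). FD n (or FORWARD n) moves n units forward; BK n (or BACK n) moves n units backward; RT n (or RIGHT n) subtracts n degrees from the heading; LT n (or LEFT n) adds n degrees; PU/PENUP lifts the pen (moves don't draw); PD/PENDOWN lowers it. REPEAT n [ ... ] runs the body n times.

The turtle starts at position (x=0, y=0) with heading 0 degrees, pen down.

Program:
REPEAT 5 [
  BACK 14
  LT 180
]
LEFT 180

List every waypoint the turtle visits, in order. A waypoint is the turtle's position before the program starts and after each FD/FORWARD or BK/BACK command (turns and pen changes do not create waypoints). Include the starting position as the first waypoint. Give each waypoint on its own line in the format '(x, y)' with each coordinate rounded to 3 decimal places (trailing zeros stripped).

Executing turtle program step by step:
Start: pos=(0,0), heading=0, pen down
REPEAT 5 [
  -- iteration 1/5 --
  BK 14: (0,0) -> (-14,0) [heading=0, draw]
  LT 180: heading 0 -> 180
  -- iteration 2/5 --
  BK 14: (-14,0) -> (0,0) [heading=180, draw]
  LT 180: heading 180 -> 0
  -- iteration 3/5 --
  BK 14: (0,0) -> (-14,0) [heading=0, draw]
  LT 180: heading 0 -> 180
  -- iteration 4/5 --
  BK 14: (-14,0) -> (0,0) [heading=180, draw]
  LT 180: heading 180 -> 0
  -- iteration 5/5 --
  BK 14: (0,0) -> (-14,0) [heading=0, draw]
  LT 180: heading 0 -> 180
]
LT 180: heading 180 -> 0
Final: pos=(-14,0), heading=0, 5 segment(s) drawn
Waypoints (6 total):
(0, 0)
(-14, 0)
(0, 0)
(-14, 0)
(0, 0)
(-14, 0)

Answer: (0, 0)
(-14, 0)
(0, 0)
(-14, 0)
(0, 0)
(-14, 0)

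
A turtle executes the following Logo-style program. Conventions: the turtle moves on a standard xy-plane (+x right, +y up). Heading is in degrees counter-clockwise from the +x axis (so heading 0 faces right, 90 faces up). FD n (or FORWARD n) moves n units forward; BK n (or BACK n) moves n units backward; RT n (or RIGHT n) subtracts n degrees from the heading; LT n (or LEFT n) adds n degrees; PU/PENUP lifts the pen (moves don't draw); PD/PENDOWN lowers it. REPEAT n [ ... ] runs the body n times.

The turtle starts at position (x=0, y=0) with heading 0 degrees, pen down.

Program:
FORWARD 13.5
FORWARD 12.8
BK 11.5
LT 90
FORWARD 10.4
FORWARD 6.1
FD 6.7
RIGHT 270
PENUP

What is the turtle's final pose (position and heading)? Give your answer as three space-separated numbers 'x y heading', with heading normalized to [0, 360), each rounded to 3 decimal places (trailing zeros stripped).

Answer: 14.8 23.2 180

Derivation:
Executing turtle program step by step:
Start: pos=(0,0), heading=0, pen down
FD 13.5: (0,0) -> (13.5,0) [heading=0, draw]
FD 12.8: (13.5,0) -> (26.3,0) [heading=0, draw]
BK 11.5: (26.3,0) -> (14.8,0) [heading=0, draw]
LT 90: heading 0 -> 90
FD 10.4: (14.8,0) -> (14.8,10.4) [heading=90, draw]
FD 6.1: (14.8,10.4) -> (14.8,16.5) [heading=90, draw]
FD 6.7: (14.8,16.5) -> (14.8,23.2) [heading=90, draw]
RT 270: heading 90 -> 180
PU: pen up
Final: pos=(14.8,23.2), heading=180, 6 segment(s) drawn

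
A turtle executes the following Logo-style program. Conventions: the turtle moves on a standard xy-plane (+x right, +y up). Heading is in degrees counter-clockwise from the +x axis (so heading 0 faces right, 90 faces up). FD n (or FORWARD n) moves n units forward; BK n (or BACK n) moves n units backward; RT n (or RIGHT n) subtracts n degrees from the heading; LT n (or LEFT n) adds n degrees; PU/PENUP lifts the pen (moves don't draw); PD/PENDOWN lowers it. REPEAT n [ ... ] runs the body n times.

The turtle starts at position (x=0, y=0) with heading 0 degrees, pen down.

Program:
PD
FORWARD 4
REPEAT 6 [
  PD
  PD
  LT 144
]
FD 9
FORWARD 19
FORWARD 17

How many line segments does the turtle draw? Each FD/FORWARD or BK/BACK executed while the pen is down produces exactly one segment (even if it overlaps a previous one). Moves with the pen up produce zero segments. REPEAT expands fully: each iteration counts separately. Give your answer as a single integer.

Executing turtle program step by step:
Start: pos=(0,0), heading=0, pen down
PD: pen down
FD 4: (0,0) -> (4,0) [heading=0, draw]
REPEAT 6 [
  -- iteration 1/6 --
  PD: pen down
  PD: pen down
  LT 144: heading 0 -> 144
  -- iteration 2/6 --
  PD: pen down
  PD: pen down
  LT 144: heading 144 -> 288
  -- iteration 3/6 --
  PD: pen down
  PD: pen down
  LT 144: heading 288 -> 72
  -- iteration 4/6 --
  PD: pen down
  PD: pen down
  LT 144: heading 72 -> 216
  -- iteration 5/6 --
  PD: pen down
  PD: pen down
  LT 144: heading 216 -> 0
  -- iteration 6/6 --
  PD: pen down
  PD: pen down
  LT 144: heading 0 -> 144
]
FD 9: (4,0) -> (-3.281,5.29) [heading=144, draw]
FD 19: (-3.281,5.29) -> (-18.652,16.458) [heading=144, draw]
FD 17: (-18.652,16.458) -> (-32.406,26.45) [heading=144, draw]
Final: pos=(-32.406,26.45), heading=144, 4 segment(s) drawn
Segments drawn: 4

Answer: 4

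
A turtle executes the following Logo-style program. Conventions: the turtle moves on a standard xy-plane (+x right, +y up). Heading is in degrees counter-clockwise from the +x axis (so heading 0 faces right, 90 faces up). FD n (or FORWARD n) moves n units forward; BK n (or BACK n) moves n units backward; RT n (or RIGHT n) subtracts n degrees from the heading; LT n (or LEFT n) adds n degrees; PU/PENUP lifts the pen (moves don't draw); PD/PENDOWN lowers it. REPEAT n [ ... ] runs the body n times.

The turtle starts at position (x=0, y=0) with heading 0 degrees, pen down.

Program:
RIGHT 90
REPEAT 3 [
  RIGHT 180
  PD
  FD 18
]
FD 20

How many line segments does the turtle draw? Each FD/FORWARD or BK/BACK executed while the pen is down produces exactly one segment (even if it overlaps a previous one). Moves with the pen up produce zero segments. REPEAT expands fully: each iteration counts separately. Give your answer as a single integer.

Answer: 4

Derivation:
Executing turtle program step by step:
Start: pos=(0,0), heading=0, pen down
RT 90: heading 0 -> 270
REPEAT 3 [
  -- iteration 1/3 --
  RT 180: heading 270 -> 90
  PD: pen down
  FD 18: (0,0) -> (0,18) [heading=90, draw]
  -- iteration 2/3 --
  RT 180: heading 90 -> 270
  PD: pen down
  FD 18: (0,18) -> (0,0) [heading=270, draw]
  -- iteration 3/3 --
  RT 180: heading 270 -> 90
  PD: pen down
  FD 18: (0,0) -> (0,18) [heading=90, draw]
]
FD 20: (0,18) -> (0,38) [heading=90, draw]
Final: pos=(0,38), heading=90, 4 segment(s) drawn
Segments drawn: 4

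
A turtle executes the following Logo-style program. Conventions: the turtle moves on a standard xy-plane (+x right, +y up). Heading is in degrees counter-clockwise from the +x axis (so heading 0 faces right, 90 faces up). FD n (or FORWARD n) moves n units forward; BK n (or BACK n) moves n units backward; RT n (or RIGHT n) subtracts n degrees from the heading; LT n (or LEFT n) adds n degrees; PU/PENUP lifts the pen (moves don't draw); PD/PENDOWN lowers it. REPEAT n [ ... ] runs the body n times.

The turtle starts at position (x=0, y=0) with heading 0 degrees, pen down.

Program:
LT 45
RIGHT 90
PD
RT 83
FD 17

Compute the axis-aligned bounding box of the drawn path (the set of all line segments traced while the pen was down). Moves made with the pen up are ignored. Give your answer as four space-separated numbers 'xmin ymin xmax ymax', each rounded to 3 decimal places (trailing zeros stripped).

Executing turtle program step by step:
Start: pos=(0,0), heading=0, pen down
LT 45: heading 0 -> 45
RT 90: heading 45 -> 315
PD: pen down
RT 83: heading 315 -> 232
FD 17: (0,0) -> (-10.466,-13.396) [heading=232, draw]
Final: pos=(-10.466,-13.396), heading=232, 1 segment(s) drawn

Segment endpoints: x in {-10.466, 0}, y in {-13.396, 0}
xmin=-10.466, ymin=-13.396, xmax=0, ymax=0

Answer: -10.466 -13.396 0 0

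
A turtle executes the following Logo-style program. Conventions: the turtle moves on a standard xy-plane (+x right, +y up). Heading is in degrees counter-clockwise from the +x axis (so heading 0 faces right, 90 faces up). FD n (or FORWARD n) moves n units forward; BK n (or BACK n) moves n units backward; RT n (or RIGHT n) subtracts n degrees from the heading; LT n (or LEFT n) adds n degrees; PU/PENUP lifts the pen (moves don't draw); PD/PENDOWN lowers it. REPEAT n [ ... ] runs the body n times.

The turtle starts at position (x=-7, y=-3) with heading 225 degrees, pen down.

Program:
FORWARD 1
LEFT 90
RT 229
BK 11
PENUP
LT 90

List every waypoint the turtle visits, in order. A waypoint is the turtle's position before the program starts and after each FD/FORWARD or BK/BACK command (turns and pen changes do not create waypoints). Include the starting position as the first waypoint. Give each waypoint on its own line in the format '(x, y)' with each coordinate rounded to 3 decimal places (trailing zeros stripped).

Executing turtle program step by step:
Start: pos=(-7,-3), heading=225, pen down
FD 1: (-7,-3) -> (-7.707,-3.707) [heading=225, draw]
LT 90: heading 225 -> 315
RT 229: heading 315 -> 86
BK 11: (-7.707,-3.707) -> (-8.474,-14.68) [heading=86, draw]
PU: pen up
LT 90: heading 86 -> 176
Final: pos=(-8.474,-14.68), heading=176, 2 segment(s) drawn
Waypoints (3 total):
(-7, -3)
(-7.707, -3.707)
(-8.474, -14.68)

Answer: (-7, -3)
(-7.707, -3.707)
(-8.474, -14.68)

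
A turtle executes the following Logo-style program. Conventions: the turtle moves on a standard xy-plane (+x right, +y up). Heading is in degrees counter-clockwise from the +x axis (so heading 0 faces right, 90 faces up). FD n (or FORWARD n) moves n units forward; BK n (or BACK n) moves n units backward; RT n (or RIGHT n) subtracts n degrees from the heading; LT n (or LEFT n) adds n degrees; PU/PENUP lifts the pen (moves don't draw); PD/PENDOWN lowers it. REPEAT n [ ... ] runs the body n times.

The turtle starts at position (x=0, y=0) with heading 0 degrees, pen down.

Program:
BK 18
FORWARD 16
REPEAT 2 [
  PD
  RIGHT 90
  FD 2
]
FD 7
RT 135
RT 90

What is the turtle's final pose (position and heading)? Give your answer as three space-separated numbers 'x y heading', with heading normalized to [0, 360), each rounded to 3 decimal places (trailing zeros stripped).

Executing turtle program step by step:
Start: pos=(0,0), heading=0, pen down
BK 18: (0,0) -> (-18,0) [heading=0, draw]
FD 16: (-18,0) -> (-2,0) [heading=0, draw]
REPEAT 2 [
  -- iteration 1/2 --
  PD: pen down
  RT 90: heading 0 -> 270
  FD 2: (-2,0) -> (-2,-2) [heading=270, draw]
  -- iteration 2/2 --
  PD: pen down
  RT 90: heading 270 -> 180
  FD 2: (-2,-2) -> (-4,-2) [heading=180, draw]
]
FD 7: (-4,-2) -> (-11,-2) [heading=180, draw]
RT 135: heading 180 -> 45
RT 90: heading 45 -> 315
Final: pos=(-11,-2), heading=315, 5 segment(s) drawn

Answer: -11 -2 315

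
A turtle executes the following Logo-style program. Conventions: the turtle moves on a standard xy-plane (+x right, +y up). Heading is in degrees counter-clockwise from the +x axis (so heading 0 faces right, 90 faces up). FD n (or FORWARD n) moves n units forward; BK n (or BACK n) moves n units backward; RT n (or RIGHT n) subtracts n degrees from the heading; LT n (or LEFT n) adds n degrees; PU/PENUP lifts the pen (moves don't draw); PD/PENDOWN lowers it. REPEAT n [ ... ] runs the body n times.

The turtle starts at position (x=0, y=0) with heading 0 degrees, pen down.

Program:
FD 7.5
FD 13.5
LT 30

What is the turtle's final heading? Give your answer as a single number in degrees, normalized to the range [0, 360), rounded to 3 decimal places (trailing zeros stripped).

Answer: 30

Derivation:
Executing turtle program step by step:
Start: pos=(0,0), heading=0, pen down
FD 7.5: (0,0) -> (7.5,0) [heading=0, draw]
FD 13.5: (7.5,0) -> (21,0) [heading=0, draw]
LT 30: heading 0 -> 30
Final: pos=(21,0), heading=30, 2 segment(s) drawn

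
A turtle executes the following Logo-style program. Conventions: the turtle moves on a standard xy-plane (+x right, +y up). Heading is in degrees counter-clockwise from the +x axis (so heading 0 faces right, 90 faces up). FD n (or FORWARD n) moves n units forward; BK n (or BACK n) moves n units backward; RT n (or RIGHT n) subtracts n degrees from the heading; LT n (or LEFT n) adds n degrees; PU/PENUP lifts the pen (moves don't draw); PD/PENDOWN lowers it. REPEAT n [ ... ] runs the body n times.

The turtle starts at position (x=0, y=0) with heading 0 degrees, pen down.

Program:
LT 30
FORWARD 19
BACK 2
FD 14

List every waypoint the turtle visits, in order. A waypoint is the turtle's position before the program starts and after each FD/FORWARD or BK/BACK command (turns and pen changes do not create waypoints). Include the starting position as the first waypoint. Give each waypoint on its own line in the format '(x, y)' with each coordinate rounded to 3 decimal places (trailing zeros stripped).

Executing turtle program step by step:
Start: pos=(0,0), heading=0, pen down
LT 30: heading 0 -> 30
FD 19: (0,0) -> (16.454,9.5) [heading=30, draw]
BK 2: (16.454,9.5) -> (14.722,8.5) [heading=30, draw]
FD 14: (14.722,8.5) -> (26.847,15.5) [heading=30, draw]
Final: pos=(26.847,15.5), heading=30, 3 segment(s) drawn
Waypoints (4 total):
(0, 0)
(16.454, 9.5)
(14.722, 8.5)
(26.847, 15.5)

Answer: (0, 0)
(16.454, 9.5)
(14.722, 8.5)
(26.847, 15.5)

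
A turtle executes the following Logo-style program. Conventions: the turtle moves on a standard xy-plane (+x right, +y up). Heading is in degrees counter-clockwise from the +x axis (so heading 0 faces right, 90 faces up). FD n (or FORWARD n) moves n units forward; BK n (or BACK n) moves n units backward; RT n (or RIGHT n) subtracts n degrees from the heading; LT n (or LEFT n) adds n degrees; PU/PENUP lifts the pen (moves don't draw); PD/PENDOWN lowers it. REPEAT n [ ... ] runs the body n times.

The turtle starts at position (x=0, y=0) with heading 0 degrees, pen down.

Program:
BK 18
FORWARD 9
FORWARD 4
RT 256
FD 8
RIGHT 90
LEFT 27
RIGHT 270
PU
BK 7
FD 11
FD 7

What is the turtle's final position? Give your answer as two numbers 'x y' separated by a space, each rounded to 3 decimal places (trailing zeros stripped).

Executing turtle program step by step:
Start: pos=(0,0), heading=0, pen down
BK 18: (0,0) -> (-18,0) [heading=0, draw]
FD 9: (-18,0) -> (-9,0) [heading=0, draw]
FD 4: (-9,0) -> (-5,0) [heading=0, draw]
RT 256: heading 0 -> 104
FD 8: (-5,0) -> (-6.935,7.762) [heading=104, draw]
RT 90: heading 104 -> 14
LT 27: heading 14 -> 41
RT 270: heading 41 -> 131
PU: pen up
BK 7: (-6.935,7.762) -> (-2.343,2.479) [heading=131, move]
FD 11: (-2.343,2.479) -> (-9.56,10.781) [heading=131, move]
FD 7: (-9.56,10.781) -> (-14.152,16.064) [heading=131, move]
Final: pos=(-14.152,16.064), heading=131, 4 segment(s) drawn

Answer: -14.152 16.064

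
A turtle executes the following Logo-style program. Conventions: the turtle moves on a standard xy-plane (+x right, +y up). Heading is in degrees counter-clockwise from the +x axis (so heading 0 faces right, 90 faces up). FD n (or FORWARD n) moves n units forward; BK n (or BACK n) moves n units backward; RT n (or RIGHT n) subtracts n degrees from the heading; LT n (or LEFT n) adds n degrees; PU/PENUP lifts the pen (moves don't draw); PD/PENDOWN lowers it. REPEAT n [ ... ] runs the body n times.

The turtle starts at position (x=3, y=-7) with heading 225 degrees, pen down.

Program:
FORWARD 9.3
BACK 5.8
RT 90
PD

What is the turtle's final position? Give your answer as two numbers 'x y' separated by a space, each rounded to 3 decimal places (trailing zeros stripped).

Executing turtle program step by step:
Start: pos=(3,-7), heading=225, pen down
FD 9.3: (3,-7) -> (-3.576,-13.576) [heading=225, draw]
BK 5.8: (-3.576,-13.576) -> (0.525,-9.475) [heading=225, draw]
RT 90: heading 225 -> 135
PD: pen down
Final: pos=(0.525,-9.475), heading=135, 2 segment(s) drawn

Answer: 0.525 -9.475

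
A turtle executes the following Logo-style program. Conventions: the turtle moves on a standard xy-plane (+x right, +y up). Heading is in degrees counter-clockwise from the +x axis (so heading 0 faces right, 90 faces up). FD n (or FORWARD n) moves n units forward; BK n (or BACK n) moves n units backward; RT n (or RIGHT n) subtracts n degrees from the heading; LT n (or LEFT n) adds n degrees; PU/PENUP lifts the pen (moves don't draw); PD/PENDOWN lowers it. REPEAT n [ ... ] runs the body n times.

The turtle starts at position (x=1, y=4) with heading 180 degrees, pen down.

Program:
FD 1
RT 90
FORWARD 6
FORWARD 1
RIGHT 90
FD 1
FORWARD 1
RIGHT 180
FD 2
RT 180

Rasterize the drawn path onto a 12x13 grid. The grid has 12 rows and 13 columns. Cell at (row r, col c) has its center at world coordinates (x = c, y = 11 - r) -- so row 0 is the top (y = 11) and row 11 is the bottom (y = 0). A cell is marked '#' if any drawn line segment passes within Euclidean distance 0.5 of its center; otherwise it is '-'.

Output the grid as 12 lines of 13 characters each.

Answer: ###----------
#------------
#------------
#------------
#------------
#------------
#------------
##-----------
-------------
-------------
-------------
-------------

Derivation:
Segment 0: (1,4) -> (0,4)
Segment 1: (0,4) -> (0,10)
Segment 2: (0,10) -> (0,11)
Segment 3: (0,11) -> (1,11)
Segment 4: (1,11) -> (2,11)
Segment 5: (2,11) -> (0,11)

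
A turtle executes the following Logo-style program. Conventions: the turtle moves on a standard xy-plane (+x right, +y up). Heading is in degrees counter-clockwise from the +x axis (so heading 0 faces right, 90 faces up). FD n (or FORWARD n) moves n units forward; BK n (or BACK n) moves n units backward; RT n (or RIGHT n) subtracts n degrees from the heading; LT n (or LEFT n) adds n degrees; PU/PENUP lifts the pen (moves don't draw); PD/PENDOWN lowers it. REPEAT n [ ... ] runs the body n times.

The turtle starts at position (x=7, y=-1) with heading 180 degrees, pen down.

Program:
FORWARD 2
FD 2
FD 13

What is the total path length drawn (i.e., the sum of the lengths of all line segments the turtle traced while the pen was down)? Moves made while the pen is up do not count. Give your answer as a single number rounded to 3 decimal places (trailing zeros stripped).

Executing turtle program step by step:
Start: pos=(7,-1), heading=180, pen down
FD 2: (7,-1) -> (5,-1) [heading=180, draw]
FD 2: (5,-1) -> (3,-1) [heading=180, draw]
FD 13: (3,-1) -> (-10,-1) [heading=180, draw]
Final: pos=(-10,-1), heading=180, 3 segment(s) drawn

Segment lengths:
  seg 1: (7,-1) -> (5,-1), length = 2
  seg 2: (5,-1) -> (3,-1), length = 2
  seg 3: (3,-1) -> (-10,-1), length = 13
Total = 17

Answer: 17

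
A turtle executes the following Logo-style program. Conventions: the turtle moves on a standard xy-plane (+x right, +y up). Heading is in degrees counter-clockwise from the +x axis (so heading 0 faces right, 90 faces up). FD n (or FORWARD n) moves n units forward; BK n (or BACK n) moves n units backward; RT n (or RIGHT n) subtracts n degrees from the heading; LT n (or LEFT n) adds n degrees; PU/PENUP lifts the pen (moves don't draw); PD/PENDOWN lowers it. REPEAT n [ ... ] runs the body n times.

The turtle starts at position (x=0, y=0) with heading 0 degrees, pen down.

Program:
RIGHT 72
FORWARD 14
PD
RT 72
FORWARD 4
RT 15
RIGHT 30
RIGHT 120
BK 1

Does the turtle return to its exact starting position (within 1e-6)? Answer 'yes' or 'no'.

Executing turtle program step by step:
Start: pos=(0,0), heading=0, pen down
RT 72: heading 0 -> 288
FD 14: (0,0) -> (4.326,-13.315) [heading=288, draw]
PD: pen down
RT 72: heading 288 -> 216
FD 4: (4.326,-13.315) -> (1.09,-15.666) [heading=216, draw]
RT 15: heading 216 -> 201
RT 30: heading 201 -> 171
RT 120: heading 171 -> 51
BK 1: (1.09,-15.666) -> (0.461,-16.443) [heading=51, draw]
Final: pos=(0.461,-16.443), heading=51, 3 segment(s) drawn

Start position: (0, 0)
Final position: (0.461, -16.443)
Distance = 16.45; >= 1e-6 -> NOT closed

Answer: no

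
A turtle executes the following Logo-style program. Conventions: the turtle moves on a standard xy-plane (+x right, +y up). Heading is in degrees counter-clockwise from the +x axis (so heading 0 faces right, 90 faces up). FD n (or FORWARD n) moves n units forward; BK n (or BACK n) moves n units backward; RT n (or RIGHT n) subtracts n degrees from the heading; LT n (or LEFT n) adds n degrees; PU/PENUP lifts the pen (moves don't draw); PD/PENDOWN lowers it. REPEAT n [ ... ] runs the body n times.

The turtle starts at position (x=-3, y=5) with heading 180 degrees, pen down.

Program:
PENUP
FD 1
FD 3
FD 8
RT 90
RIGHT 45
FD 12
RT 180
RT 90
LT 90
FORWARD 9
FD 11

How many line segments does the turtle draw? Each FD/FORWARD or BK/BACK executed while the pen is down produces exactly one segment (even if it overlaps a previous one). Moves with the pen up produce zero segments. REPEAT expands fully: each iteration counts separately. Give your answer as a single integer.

Answer: 0

Derivation:
Executing turtle program step by step:
Start: pos=(-3,5), heading=180, pen down
PU: pen up
FD 1: (-3,5) -> (-4,5) [heading=180, move]
FD 3: (-4,5) -> (-7,5) [heading=180, move]
FD 8: (-7,5) -> (-15,5) [heading=180, move]
RT 90: heading 180 -> 90
RT 45: heading 90 -> 45
FD 12: (-15,5) -> (-6.515,13.485) [heading=45, move]
RT 180: heading 45 -> 225
RT 90: heading 225 -> 135
LT 90: heading 135 -> 225
FD 9: (-6.515,13.485) -> (-12.879,7.121) [heading=225, move]
FD 11: (-12.879,7.121) -> (-20.657,-0.657) [heading=225, move]
Final: pos=(-20.657,-0.657), heading=225, 0 segment(s) drawn
Segments drawn: 0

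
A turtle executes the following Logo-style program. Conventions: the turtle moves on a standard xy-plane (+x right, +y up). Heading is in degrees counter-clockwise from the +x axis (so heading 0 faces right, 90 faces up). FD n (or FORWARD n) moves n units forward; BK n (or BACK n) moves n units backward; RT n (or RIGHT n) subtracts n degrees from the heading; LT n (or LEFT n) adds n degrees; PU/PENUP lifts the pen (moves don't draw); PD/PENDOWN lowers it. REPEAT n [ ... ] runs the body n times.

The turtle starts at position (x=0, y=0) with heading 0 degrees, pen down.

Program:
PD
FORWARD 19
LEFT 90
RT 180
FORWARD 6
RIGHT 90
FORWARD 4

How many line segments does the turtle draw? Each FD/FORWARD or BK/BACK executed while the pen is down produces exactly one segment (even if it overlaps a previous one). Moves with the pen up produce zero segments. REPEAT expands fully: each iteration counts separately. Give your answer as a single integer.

Executing turtle program step by step:
Start: pos=(0,0), heading=0, pen down
PD: pen down
FD 19: (0,0) -> (19,0) [heading=0, draw]
LT 90: heading 0 -> 90
RT 180: heading 90 -> 270
FD 6: (19,0) -> (19,-6) [heading=270, draw]
RT 90: heading 270 -> 180
FD 4: (19,-6) -> (15,-6) [heading=180, draw]
Final: pos=(15,-6), heading=180, 3 segment(s) drawn
Segments drawn: 3

Answer: 3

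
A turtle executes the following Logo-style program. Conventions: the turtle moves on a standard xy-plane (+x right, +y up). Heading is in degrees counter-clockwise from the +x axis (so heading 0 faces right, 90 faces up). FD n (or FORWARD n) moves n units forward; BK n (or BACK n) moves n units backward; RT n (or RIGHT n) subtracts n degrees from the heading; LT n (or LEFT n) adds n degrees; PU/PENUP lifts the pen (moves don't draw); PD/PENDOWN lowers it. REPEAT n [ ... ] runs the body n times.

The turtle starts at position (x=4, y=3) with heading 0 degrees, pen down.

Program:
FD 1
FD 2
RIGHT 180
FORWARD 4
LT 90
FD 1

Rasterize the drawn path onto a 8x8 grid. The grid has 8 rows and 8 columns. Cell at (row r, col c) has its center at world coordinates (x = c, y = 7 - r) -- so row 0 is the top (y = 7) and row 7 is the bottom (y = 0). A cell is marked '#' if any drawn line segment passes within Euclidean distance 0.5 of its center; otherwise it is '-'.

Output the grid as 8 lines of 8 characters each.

Segment 0: (4,3) -> (5,3)
Segment 1: (5,3) -> (7,3)
Segment 2: (7,3) -> (3,3)
Segment 3: (3,3) -> (3,2)

Answer: --------
--------
--------
--------
---#####
---#----
--------
--------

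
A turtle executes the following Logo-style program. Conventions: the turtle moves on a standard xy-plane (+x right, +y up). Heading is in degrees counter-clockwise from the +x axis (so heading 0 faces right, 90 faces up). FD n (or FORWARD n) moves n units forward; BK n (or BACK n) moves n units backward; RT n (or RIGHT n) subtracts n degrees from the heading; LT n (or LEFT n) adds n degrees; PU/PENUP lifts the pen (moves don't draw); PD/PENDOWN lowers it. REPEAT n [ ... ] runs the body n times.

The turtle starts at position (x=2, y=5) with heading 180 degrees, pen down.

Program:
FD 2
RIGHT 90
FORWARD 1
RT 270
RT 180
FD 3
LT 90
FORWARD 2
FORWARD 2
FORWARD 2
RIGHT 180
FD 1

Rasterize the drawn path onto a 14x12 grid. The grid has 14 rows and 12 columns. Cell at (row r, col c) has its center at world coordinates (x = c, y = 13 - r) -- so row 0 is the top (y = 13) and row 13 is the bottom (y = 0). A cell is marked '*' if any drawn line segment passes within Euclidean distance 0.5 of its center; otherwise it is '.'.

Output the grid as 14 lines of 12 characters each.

Segment 0: (2,5) -> (0,5)
Segment 1: (0,5) -> (0,6)
Segment 2: (0,6) -> (3,6)
Segment 3: (3,6) -> (3,8)
Segment 4: (3,8) -> (3,10)
Segment 5: (3,10) -> (3,12)
Segment 6: (3,12) -> (3,11)

Answer: ............
...*........
...*........
...*........
...*........
...*........
...*........
****........
***.........
............
............
............
............
............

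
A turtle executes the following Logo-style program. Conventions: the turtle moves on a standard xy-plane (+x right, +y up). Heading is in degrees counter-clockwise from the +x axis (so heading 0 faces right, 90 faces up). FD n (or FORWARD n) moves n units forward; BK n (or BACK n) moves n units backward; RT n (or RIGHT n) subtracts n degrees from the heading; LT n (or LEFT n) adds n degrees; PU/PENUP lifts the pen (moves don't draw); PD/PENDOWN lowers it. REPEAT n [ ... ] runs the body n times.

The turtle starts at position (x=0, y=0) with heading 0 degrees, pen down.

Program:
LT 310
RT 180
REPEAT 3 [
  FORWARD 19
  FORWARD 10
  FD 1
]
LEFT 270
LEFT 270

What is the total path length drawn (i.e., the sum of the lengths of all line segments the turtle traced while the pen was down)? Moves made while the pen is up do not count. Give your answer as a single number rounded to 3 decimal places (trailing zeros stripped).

Executing turtle program step by step:
Start: pos=(0,0), heading=0, pen down
LT 310: heading 0 -> 310
RT 180: heading 310 -> 130
REPEAT 3 [
  -- iteration 1/3 --
  FD 19: (0,0) -> (-12.213,14.555) [heading=130, draw]
  FD 10: (-12.213,14.555) -> (-18.641,22.215) [heading=130, draw]
  FD 1: (-18.641,22.215) -> (-19.284,22.981) [heading=130, draw]
  -- iteration 2/3 --
  FD 19: (-19.284,22.981) -> (-31.497,37.536) [heading=130, draw]
  FD 10: (-31.497,37.536) -> (-37.924,45.197) [heading=130, draw]
  FD 1: (-37.924,45.197) -> (-38.567,45.963) [heading=130, draw]
  -- iteration 3/3 --
  FD 19: (-38.567,45.963) -> (-50.78,60.518) [heading=130, draw]
  FD 10: (-50.78,60.518) -> (-57.208,68.178) [heading=130, draw]
  FD 1: (-57.208,68.178) -> (-57.851,68.944) [heading=130, draw]
]
LT 270: heading 130 -> 40
LT 270: heading 40 -> 310
Final: pos=(-57.851,68.944), heading=310, 9 segment(s) drawn

Segment lengths:
  seg 1: (0,0) -> (-12.213,14.555), length = 19
  seg 2: (-12.213,14.555) -> (-18.641,22.215), length = 10
  seg 3: (-18.641,22.215) -> (-19.284,22.981), length = 1
  seg 4: (-19.284,22.981) -> (-31.497,37.536), length = 19
  seg 5: (-31.497,37.536) -> (-37.924,45.197), length = 10
  seg 6: (-37.924,45.197) -> (-38.567,45.963), length = 1
  seg 7: (-38.567,45.963) -> (-50.78,60.518), length = 19
  seg 8: (-50.78,60.518) -> (-57.208,68.178), length = 10
  seg 9: (-57.208,68.178) -> (-57.851,68.944), length = 1
Total = 90

Answer: 90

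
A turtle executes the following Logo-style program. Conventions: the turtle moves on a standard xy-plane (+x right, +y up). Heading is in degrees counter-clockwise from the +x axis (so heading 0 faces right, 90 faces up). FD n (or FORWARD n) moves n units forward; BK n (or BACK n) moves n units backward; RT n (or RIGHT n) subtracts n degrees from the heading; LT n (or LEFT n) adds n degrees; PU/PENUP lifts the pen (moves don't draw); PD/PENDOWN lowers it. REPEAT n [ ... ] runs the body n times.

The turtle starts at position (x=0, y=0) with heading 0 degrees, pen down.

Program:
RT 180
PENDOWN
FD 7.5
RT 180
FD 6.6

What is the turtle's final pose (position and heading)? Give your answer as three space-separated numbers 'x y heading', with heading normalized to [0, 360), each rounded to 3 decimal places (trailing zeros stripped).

Answer: -0.9 0 0

Derivation:
Executing turtle program step by step:
Start: pos=(0,0), heading=0, pen down
RT 180: heading 0 -> 180
PD: pen down
FD 7.5: (0,0) -> (-7.5,0) [heading=180, draw]
RT 180: heading 180 -> 0
FD 6.6: (-7.5,0) -> (-0.9,0) [heading=0, draw]
Final: pos=(-0.9,0), heading=0, 2 segment(s) drawn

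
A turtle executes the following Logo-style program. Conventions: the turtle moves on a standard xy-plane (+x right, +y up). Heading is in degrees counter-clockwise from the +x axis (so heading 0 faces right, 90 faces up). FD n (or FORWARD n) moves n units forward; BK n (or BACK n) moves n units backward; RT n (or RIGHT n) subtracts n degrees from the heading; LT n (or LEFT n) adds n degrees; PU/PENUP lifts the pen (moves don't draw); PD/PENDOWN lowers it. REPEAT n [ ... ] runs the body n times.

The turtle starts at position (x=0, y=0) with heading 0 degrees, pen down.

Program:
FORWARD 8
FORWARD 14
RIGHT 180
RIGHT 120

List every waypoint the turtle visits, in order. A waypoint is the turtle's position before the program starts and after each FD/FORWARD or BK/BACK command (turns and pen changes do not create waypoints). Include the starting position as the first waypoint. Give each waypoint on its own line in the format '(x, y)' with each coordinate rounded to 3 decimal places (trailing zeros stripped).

Answer: (0, 0)
(8, 0)
(22, 0)

Derivation:
Executing turtle program step by step:
Start: pos=(0,0), heading=0, pen down
FD 8: (0,0) -> (8,0) [heading=0, draw]
FD 14: (8,0) -> (22,0) [heading=0, draw]
RT 180: heading 0 -> 180
RT 120: heading 180 -> 60
Final: pos=(22,0), heading=60, 2 segment(s) drawn
Waypoints (3 total):
(0, 0)
(8, 0)
(22, 0)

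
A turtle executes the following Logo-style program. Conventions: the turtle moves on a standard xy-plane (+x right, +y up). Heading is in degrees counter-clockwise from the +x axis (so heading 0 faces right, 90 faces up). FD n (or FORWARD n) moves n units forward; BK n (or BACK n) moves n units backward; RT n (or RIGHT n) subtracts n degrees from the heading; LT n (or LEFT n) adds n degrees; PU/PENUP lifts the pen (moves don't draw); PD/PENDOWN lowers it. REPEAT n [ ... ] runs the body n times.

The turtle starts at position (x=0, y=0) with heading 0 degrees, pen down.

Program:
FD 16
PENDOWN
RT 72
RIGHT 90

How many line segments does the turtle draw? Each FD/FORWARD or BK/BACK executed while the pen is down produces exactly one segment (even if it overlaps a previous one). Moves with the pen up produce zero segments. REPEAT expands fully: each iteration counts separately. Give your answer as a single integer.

Answer: 1

Derivation:
Executing turtle program step by step:
Start: pos=(0,0), heading=0, pen down
FD 16: (0,0) -> (16,0) [heading=0, draw]
PD: pen down
RT 72: heading 0 -> 288
RT 90: heading 288 -> 198
Final: pos=(16,0), heading=198, 1 segment(s) drawn
Segments drawn: 1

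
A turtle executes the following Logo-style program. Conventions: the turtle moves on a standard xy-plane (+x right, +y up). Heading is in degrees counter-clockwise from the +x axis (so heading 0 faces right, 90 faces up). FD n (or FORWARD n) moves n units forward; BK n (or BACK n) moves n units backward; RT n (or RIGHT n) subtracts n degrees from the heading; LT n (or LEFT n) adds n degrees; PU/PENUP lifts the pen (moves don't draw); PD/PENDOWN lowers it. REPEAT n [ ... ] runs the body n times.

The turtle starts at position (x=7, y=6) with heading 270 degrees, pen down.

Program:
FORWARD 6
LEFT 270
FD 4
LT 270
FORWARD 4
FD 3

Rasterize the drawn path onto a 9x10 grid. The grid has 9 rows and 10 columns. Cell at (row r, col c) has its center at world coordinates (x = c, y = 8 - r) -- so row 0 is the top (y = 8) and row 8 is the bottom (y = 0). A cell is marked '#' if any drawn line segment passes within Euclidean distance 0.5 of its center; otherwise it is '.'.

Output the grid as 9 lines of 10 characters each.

Answer: ..........
...#......
...#...#..
...#...#..
...#...#..
...#...#..
...#...#..
...#...#..
...#####..

Derivation:
Segment 0: (7,6) -> (7,0)
Segment 1: (7,0) -> (3,0)
Segment 2: (3,0) -> (3,4)
Segment 3: (3,4) -> (3,7)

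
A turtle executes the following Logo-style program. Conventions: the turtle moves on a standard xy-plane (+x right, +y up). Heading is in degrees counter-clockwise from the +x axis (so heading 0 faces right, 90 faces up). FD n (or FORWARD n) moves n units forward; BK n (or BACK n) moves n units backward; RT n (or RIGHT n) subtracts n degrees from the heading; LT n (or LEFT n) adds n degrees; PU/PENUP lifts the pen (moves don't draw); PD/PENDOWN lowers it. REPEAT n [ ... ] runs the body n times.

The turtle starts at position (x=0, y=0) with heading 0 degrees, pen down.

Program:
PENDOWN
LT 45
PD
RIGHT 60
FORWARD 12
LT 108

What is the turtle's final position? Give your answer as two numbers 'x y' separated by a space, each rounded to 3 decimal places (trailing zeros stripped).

Executing turtle program step by step:
Start: pos=(0,0), heading=0, pen down
PD: pen down
LT 45: heading 0 -> 45
PD: pen down
RT 60: heading 45 -> 345
FD 12: (0,0) -> (11.591,-3.106) [heading=345, draw]
LT 108: heading 345 -> 93
Final: pos=(11.591,-3.106), heading=93, 1 segment(s) drawn

Answer: 11.591 -3.106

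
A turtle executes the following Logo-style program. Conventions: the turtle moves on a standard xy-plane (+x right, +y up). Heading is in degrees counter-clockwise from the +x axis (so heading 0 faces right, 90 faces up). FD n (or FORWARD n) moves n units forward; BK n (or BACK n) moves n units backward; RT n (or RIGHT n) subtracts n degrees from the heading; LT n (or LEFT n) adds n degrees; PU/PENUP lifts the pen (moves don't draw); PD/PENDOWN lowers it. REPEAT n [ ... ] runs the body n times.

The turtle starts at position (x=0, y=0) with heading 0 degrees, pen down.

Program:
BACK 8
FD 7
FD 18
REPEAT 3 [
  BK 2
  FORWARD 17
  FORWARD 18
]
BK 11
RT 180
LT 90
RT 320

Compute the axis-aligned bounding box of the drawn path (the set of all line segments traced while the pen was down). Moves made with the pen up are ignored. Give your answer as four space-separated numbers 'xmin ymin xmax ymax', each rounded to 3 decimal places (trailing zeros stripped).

Answer: -8 0 116 0

Derivation:
Executing turtle program step by step:
Start: pos=(0,0), heading=0, pen down
BK 8: (0,0) -> (-8,0) [heading=0, draw]
FD 7: (-8,0) -> (-1,0) [heading=0, draw]
FD 18: (-1,0) -> (17,0) [heading=0, draw]
REPEAT 3 [
  -- iteration 1/3 --
  BK 2: (17,0) -> (15,0) [heading=0, draw]
  FD 17: (15,0) -> (32,0) [heading=0, draw]
  FD 18: (32,0) -> (50,0) [heading=0, draw]
  -- iteration 2/3 --
  BK 2: (50,0) -> (48,0) [heading=0, draw]
  FD 17: (48,0) -> (65,0) [heading=0, draw]
  FD 18: (65,0) -> (83,0) [heading=0, draw]
  -- iteration 3/3 --
  BK 2: (83,0) -> (81,0) [heading=0, draw]
  FD 17: (81,0) -> (98,0) [heading=0, draw]
  FD 18: (98,0) -> (116,0) [heading=0, draw]
]
BK 11: (116,0) -> (105,0) [heading=0, draw]
RT 180: heading 0 -> 180
LT 90: heading 180 -> 270
RT 320: heading 270 -> 310
Final: pos=(105,0), heading=310, 13 segment(s) drawn

Segment endpoints: x in {-8, -1, 0, 15, 17, 32, 48, 50, 65, 81, 83, 98, 105, 116}, y in {0}
xmin=-8, ymin=0, xmax=116, ymax=0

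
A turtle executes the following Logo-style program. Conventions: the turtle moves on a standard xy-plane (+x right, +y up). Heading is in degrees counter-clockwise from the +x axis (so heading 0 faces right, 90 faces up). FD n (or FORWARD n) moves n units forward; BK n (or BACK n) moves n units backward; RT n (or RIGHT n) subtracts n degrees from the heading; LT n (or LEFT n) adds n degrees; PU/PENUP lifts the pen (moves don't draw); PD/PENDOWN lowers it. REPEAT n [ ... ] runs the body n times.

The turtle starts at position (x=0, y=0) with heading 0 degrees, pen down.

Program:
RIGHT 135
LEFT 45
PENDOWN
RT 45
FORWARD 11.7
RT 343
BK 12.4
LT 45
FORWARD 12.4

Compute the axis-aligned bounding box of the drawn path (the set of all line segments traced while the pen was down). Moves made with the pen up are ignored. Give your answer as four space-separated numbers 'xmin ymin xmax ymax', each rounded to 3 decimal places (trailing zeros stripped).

Answer: -8.273 -9.183 1.174 2.675

Derivation:
Executing turtle program step by step:
Start: pos=(0,0), heading=0, pen down
RT 135: heading 0 -> 225
LT 45: heading 225 -> 270
PD: pen down
RT 45: heading 270 -> 225
FD 11.7: (0,0) -> (-8.273,-8.273) [heading=225, draw]
RT 343: heading 225 -> 242
BK 12.4: (-8.273,-8.273) -> (-2.452,2.675) [heading=242, draw]
LT 45: heading 242 -> 287
FD 12.4: (-2.452,2.675) -> (1.174,-9.183) [heading=287, draw]
Final: pos=(1.174,-9.183), heading=287, 3 segment(s) drawn

Segment endpoints: x in {-8.273, -2.452, 0, 1.174}, y in {-9.183, -8.273, 0, 2.675}
xmin=-8.273, ymin=-9.183, xmax=1.174, ymax=2.675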